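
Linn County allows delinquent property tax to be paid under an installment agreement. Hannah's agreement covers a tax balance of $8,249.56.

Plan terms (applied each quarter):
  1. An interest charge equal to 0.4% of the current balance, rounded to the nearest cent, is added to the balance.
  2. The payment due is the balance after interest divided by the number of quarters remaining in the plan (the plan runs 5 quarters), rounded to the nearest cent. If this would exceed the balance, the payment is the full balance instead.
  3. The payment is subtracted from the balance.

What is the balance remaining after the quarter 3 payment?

Quarter 1: opening $8,249.56; interest $33.00 → $8,282.56; payment $1,656.51; balance $6,626.05
Quarter 2: opening $6,626.05; interest $26.50 → $6,652.55; payment $1,663.14; balance $4,989.41
Quarter 3: opening $4,989.41; interest $19.96 → $5,009.37; payment $1,669.79; balance $3,339.58

$3,339.58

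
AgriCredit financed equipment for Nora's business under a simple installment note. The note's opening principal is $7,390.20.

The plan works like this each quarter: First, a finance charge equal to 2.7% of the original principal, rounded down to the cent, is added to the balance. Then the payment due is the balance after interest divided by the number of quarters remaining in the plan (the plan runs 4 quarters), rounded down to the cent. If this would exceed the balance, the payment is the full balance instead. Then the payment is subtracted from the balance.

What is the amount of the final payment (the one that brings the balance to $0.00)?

Quarter 1: opening $7,390.20; interest $199.53 → $7,589.73; payment $1,897.43; balance $5,692.30
Quarter 2: opening $5,692.30; interest $199.53 → $5,891.83; payment $1,963.94; balance $3,927.89
Quarter 3: opening $3,927.89; interest $199.53 → $4,127.42; payment $2,063.71; balance $2,063.71
Quarter 4: opening $2,063.71; interest $199.53 → $2,263.24; payment $2,263.24; balance $0.00

$2,263.24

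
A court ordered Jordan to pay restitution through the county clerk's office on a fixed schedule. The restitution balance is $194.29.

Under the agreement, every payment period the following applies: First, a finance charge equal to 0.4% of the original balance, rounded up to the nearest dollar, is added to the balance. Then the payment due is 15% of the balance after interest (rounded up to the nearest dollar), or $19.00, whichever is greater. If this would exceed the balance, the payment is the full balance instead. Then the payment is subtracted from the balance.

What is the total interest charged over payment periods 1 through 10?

Payment period 1: opening $194.29; interest $1.00 → $195.29; payment $30.00; balance $165.29
Payment period 2: opening $165.29; interest $1.00 → $166.29; payment $25.00; balance $141.29
Payment period 3: opening $141.29; interest $1.00 → $142.29; payment $22.00; balance $120.29
Payment period 4: opening $120.29; interest $1.00 → $121.29; payment $19.00; balance $102.29
Payment period 5: opening $102.29; interest $1.00 → $103.29; payment $19.00; balance $84.29
Payment period 6: opening $84.29; interest $1.00 → $85.29; payment $19.00; balance $66.29
Payment period 7: opening $66.29; interest $1.00 → $67.29; payment $19.00; balance $48.29
Payment period 8: opening $48.29; interest $1.00 → $49.29; payment $19.00; balance $30.29
Payment period 9: opening $30.29; interest $1.00 → $31.29; payment $19.00; balance $12.29
Payment period 10: opening $12.29; interest $1.00 → $13.29; payment $13.29; balance $0.00
Total interest: $1.00 + $1.00 + $1.00 + $1.00 + $1.00 + $1.00 + $1.00 + $1.00 + $1.00 + $1.00 = $10.00

$10.00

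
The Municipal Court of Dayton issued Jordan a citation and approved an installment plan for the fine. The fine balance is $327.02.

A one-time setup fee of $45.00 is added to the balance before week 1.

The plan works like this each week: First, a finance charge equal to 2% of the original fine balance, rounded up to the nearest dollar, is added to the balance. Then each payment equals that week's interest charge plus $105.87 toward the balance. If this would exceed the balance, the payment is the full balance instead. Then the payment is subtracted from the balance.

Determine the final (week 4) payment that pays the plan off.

$61.41

Week 1: $372.02 +$7.00 interest = $379.02; pay $112.87 → $266.15
Week 2: $266.15 +$7.00 interest = $273.15; pay $112.87 → $160.28
Week 3: $160.28 +$7.00 interest = $167.28; pay $112.87 → $54.41
Week 4: $54.41 +$7.00 interest = $61.41; pay $61.41 → $0.00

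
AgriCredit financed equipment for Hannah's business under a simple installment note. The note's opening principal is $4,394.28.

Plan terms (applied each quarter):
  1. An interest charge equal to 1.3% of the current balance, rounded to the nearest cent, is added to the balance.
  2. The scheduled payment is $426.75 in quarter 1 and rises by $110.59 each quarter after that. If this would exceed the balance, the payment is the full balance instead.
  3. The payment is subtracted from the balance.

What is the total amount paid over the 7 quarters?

Quarter 1: $4,394.28 +$57.13 interest = $4,451.41; pay $426.75 → $4,024.66
Quarter 2: $4,024.66 +$52.32 interest = $4,076.98; pay $537.34 → $3,539.64
Quarter 3: $3,539.64 +$46.02 interest = $3,585.66; pay $647.93 → $2,937.73
Quarter 4: $2,937.73 +$38.19 interest = $2,975.92; pay $758.52 → $2,217.40
Quarter 5: $2,217.40 +$28.83 interest = $2,246.23; pay $869.11 → $1,377.12
Quarter 6: $1,377.12 +$17.90 interest = $1,395.02; pay $979.70 → $415.32
Quarter 7: $415.32 +$5.40 interest = $420.72; pay $420.72 → $0.00
Total paid: $4,640.07

$4,640.07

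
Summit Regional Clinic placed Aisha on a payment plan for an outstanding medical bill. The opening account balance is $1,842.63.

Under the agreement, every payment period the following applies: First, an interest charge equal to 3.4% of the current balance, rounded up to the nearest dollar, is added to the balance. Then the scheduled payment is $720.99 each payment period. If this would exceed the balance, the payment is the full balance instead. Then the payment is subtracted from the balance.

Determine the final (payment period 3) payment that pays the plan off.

$522.65

Payment period 1: opening $1,842.63; interest $63.00 → $1,905.63; payment $720.99; balance $1,184.64
Payment period 2: opening $1,184.64; interest $41.00 → $1,225.64; payment $720.99; balance $504.65
Payment period 3: opening $504.65; interest $18.00 → $522.65; payment $522.65; balance $0.00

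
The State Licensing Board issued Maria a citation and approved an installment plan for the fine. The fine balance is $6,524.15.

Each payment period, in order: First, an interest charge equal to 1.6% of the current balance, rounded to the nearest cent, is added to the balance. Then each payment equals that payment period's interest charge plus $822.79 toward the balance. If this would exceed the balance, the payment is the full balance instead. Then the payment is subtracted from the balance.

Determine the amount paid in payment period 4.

$887.68

Payment period 1: opening $6,524.15; interest $104.39 → $6,628.54; payment $927.18; balance $5,701.36
Payment period 2: opening $5,701.36; interest $91.22 → $5,792.58; payment $914.01; balance $4,878.57
Payment period 3: opening $4,878.57; interest $78.06 → $4,956.63; payment $900.85; balance $4,055.78
Payment period 4: opening $4,055.78; interest $64.89 → $4,120.67; payment $887.68; balance $3,232.99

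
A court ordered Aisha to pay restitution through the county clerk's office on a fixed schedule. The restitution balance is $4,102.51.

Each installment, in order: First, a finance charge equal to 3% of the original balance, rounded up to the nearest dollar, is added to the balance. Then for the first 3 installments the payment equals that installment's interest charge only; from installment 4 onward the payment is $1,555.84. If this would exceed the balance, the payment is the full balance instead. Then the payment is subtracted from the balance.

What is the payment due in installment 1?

Installment 1: opening $4,102.51; interest $124.00 → $4,226.51; payment $124.00; balance $4,102.51

$124.00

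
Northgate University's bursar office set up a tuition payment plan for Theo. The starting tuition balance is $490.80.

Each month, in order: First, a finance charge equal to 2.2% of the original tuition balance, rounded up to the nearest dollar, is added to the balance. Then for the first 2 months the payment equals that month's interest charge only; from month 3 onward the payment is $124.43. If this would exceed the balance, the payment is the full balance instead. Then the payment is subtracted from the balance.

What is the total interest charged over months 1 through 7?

Month 1: $490.80 +$11.00 interest = $501.80; pay $11.00 → $490.80
Month 2: $490.80 +$11.00 interest = $501.80; pay $11.00 → $490.80
Month 3: $490.80 +$11.00 interest = $501.80; pay $124.43 → $377.37
Month 4: $377.37 +$11.00 interest = $388.37; pay $124.43 → $263.94
Month 5: $263.94 +$11.00 interest = $274.94; pay $124.43 → $150.51
Month 6: $150.51 +$11.00 interest = $161.51; pay $124.43 → $37.08
Month 7: $37.08 +$11.00 interest = $48.08; pay $48.08 → $0.00
Total interest: $11.00 + $11.00 + $11.00 + $11.00 + $11.00 + $11.00 + $11.00 = $77.00

$77.00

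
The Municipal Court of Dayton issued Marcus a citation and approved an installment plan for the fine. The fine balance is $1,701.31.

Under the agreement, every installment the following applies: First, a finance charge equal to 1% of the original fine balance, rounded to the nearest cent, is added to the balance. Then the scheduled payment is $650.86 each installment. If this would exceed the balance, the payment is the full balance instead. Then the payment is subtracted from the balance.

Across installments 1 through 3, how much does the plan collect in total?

$1,752.34

Installment 1: $1,701.31 +$17.01 interest = $1,718.32; pay $650.86 → $1,067.46
Installment 2: $1,067.46 +$17.01 interest = $1,084.47; pay $650.86 → $433.61
Installment 3: $433.61 +$17.01 interest = $450.62; pay $450.62 → $0.00
Total paid: $1,752.34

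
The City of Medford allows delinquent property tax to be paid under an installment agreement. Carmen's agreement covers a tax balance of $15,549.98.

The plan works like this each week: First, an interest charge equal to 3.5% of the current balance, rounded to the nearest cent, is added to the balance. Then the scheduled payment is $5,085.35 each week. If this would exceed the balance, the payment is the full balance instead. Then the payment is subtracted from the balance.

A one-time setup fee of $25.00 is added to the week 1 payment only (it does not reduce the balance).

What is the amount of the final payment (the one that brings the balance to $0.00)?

$1,494.85

Week 1: $15,549.98 +$544.25 interest = $16,094.23; pay $5,085.35 (+ $25.00 fee) → $11,008.88
Week 2: $11,008.88 +$385.31 interest = $11,394.19; pay $5,085.35 → $6,308.84
Week 3: $6,308.84 +$220.81 interest = $6,529.65; pay $5,085.35 → $1,444.30
Week 4: $1,444.30 +$50.55 interest = $1,494.85; pay $1,494.85 → $0.00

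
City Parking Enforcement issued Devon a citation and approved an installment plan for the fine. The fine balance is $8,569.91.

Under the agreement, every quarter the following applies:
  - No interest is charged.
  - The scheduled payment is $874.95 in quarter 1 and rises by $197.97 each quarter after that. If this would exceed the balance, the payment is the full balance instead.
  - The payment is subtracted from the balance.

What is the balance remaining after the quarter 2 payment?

Quarter 1: opening $8,569.91; payment $874.95; balance $7,694.96
Quarter 2: opening $7,694.96; payment $1,072.92; balance $6,622.04

$6,622.04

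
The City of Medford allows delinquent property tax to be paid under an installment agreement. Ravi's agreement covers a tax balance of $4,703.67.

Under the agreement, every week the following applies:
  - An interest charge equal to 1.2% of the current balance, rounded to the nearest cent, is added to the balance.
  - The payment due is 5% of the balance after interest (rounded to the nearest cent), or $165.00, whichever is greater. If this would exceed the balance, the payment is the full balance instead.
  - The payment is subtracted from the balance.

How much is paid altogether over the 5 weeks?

$1,101.64

# | Opening | Interest | Payment | End bal
1 | $4,703.67 | $56.44 | $238.01 | $4,522.10
2 | $4,522.10 | $54.27 | $228.82 | $4,347.55
3 | $4,347.55 | $52.17 | $219.99 | $4,179.73
4 | $4,179.73 | $50.16 | $211.49 | $4,018.40
5 | $4,018.40 | $48.22 | $203.33 | $3,863.29
Total paid: $1,101.64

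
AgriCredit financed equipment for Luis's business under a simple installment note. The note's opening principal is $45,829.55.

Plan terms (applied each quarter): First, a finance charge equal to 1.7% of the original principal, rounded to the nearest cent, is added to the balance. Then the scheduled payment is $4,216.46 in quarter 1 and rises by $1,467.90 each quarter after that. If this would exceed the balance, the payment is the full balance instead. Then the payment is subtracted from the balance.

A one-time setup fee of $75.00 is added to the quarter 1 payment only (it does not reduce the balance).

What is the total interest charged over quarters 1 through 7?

Quarter 1: opening $45,829.55; interest $779.10 → $46,608.65; payment $4,216.46 (+ $75.00 fee); balance $42,392.19
Quarter 2: opening $42,392.19; interest $779.10 → $43,171.29; payment $5,684.36; balance $37,486.93
Quarter 3: opening $37,486.93; interest $779.10 → $38,266.03; payment $7,152.26; balance $31,113.77
Quarter 4: opening $31,113.77; interest $779.10 → $31,892.87; payment $8,620.16; balance $23,272.71
Quarter 5: opening $23,272.71; interest $779.10 → $24,051.81; payment $10,088.06; balance $13,963.75
Quarter 6: opening $13,963.75; interest $779.10 → $14,742.85; payment $11,555.96; balance $3,186.89
Quarter 7: opening $3,186.89; interest $779.10 → $3,965.99; payment $3,965.99; balance $0.00
Total interest: $779.10 + $779.10 + $779.10 + $779.10 + $779.10 + $779.10 + $779.10 = $5,453.70

$5,453.70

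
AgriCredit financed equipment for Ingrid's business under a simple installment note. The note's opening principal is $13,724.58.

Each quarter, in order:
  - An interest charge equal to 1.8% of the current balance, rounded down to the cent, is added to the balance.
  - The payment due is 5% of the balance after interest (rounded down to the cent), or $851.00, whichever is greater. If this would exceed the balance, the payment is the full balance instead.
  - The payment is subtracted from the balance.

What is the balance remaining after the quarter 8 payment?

# | Opening | Interest | Payment | End bal
1 | $13,724.58 | $247.04 | $851.00 | $13,120.62
2 | $13,120.62 | $236.17 | $851.00 | $12,505.79
3 | $12,505.79 | $225.10 | $851.00 | $11,879.89
4 | $11,879.89 | $213.83 | $851.00 | $11,242.72
5 | $11,242.72 | $202.36 | $851.00 | $10,594.08
6 | $10,594.08 | $190.69 | $851.00 | $9,933.77
7 | $9,933.77 | $178.80 | $851.00 | $9,261.57
8 | $9,261.57 | $166.70 | $851.00 | $8,577.27

$8,577.27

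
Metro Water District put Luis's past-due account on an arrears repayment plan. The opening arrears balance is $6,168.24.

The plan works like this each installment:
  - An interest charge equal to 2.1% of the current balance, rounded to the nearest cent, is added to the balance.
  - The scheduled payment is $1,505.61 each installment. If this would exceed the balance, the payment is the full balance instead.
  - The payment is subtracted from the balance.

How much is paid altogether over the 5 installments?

Installment 1: opening $6,168.24; interest $129.53 → $6,297.77; payment $1,505.61; balance $4,792.16
Installment 2: opening $4,792.16; interest $100.64 → $4,892.80; payment $1,505.61; balance $3,387.19
Installment 3: opening $3,387.19; interest $71.13 → $3,458.32; payment $1,505.61; balance $1,952.71
Installment 4: opening $1,952.71; interest $41.01 → $1,993.72; payment $1,505.61; balance $488.11
Installment 5: opening $488.11; interest $10.25 → $498.36; payment $498.36; balance $0.00
Total paid: $6,520.80

$6,520.80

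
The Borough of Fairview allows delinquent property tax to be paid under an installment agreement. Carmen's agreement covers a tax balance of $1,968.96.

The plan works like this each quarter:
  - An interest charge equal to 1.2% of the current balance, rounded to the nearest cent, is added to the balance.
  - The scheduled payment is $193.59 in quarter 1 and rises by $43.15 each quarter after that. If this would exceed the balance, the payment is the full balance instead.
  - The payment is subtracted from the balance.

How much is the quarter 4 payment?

Quarter 1: opening $1,968.96; interest $23.63 → $1,992.59; payment $193.59; balance $1,799.00
Quarter 2: opening $1,799.00; interest $21.59 → $1,820.59; payment $236.74; balance $1,583.85
Quarter 3: opening $1,583.85; interest $19.01 → $1,602.86; payment $279.89; balance $1,322.97
Quarter 4: opening $1,322.97; interest $15.88 → $1,338.85; payment $323.04; balance $1,015.81

$323.04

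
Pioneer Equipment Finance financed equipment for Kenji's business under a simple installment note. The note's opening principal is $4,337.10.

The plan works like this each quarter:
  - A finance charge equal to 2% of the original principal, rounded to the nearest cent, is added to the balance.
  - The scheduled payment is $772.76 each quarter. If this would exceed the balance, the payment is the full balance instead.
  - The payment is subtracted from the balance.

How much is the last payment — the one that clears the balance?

$307.72

Quarter 1: opening $4,337.10; interest $86.74 → $4,423.84; payment $772.76; balance $3,651.08
Quarter 2: opening $3,651.08; interest $86.74 → $3,737.82; payment $772.76; balance $2,965.06
Quarter 3: opening $2,965.06; interest $86.74 → $3,051.80; payment $772.76; balance $2,279.04
Quarter 4: opening $2,279.04; interest $86.74 → $2,365.78; payment $772.76; balance $1,593.02
Quarter 5: opening $1,593.02; interest $86.74 → $1,679.76; payment $772.76; balance $907.00
Quarter 6: opening $907.00; interest $86.74 → $993.74; payment $772.76; balance $220.98
Quarter 7: opening $220.98; interest $86.74 → $307.72; payment $307.72; balance $0.00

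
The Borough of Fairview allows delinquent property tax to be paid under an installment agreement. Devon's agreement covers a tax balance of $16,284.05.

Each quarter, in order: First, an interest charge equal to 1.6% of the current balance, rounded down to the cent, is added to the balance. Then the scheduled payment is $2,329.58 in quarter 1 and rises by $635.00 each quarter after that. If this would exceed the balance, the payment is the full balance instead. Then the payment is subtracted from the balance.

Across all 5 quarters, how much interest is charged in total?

$863.91

Quarter 1: opening $16,284.05; interest $260.54 → $16,544.59; payment $2,329.58; balance $14,215.01
Quarter 2: opening $14,215.01; interest $227.44 → $14,442.45; payment $2,964.58; balance $11,477.87
Quarter 3: opening $11,477.87; interest $183.64 → $11,661.51; payment $3,599.58; balance $8,061.93
Quarter 4: opening $8,061.93; interest $128.99 → $8,190.92; payment $4,234.58; balance $3,956.34
Quarter 5: opening $3,956.34; interest $63.30 → $4,019.64; payment $4,019.64; balance $0.00
Total interest: $260.54 + $227.44 + $183.64 + $128.99 + $63.30 = $863.91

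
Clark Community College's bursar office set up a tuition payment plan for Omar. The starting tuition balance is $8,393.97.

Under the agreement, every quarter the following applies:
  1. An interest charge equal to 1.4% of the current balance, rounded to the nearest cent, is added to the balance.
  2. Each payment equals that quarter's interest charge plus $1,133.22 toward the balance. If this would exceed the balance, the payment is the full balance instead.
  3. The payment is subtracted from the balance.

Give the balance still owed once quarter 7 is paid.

$461.43

# | Opening | Interest | Payment | End bal
1 | $8,393.97 | $117.52 | $1,250.74 | $7,260.75
2 | $7,260.75 | $101.65 | $1,234.87 | $6,127.53
3 | $6,127.53 | $85.79 | $1,219.01 | $4,994.31
4 | $4,994.31 | $69.92 | $1,203.14 | $3,861.09
5 | $3,861.09 | $54.06 | $1,187.28 | $2,727.87
6 | $2,727.87 | $38.19 | $1,171.41 | $1,594.65
7 | $1,594.65 | $22.33 | $1,155.55 | $461.43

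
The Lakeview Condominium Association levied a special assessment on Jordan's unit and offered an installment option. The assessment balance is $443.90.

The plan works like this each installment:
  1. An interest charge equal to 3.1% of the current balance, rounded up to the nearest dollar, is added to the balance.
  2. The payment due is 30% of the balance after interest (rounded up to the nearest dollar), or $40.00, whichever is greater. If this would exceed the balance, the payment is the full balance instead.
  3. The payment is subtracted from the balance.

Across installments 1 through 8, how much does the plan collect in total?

$491.90

Installment 1: opening $443.90; interest $14.00 → $457.90; payment $138.00; balance $319.90
Installment 2: opening $319.90; interest $10.00 → $329.90; payment $99.00; balance $230.90
Installment 3: opening $230.90; interest $8.00 → $238.90; payment $72.00; balance $166.90
Installment 4: opening $166.90; interest $6.00 → $172.90; payment $52.00; balance $120.90
Installment 5: opening $120.90; interest $4.00 → $124.90; payment $40.00; balance $84.90
Installment 6: opening $84.90; interest $3.00 → $87.90; payment $40.00; balance $47.90
Installment 7: opening $47.90; interest $2.00 → $49.90; payment $40.00; balance $9.90
Installment 8: opening $9.90; interest $1.00 → $10.90; payment $10.90; balance $0.00
Total paid: $491.90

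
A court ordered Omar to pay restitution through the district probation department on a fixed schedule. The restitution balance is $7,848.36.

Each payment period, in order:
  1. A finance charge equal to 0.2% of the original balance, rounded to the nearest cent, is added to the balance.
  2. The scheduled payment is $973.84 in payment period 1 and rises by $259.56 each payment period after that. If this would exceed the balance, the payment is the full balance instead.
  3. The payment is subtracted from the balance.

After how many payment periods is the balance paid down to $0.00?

Payment period 1: $7,848.36 +$15.70 interest = $7,864.06; pay $973.84 → $6,890.22
Payment period 2: $6,890.22 +$15.70 interest = $6,905.92; pay $1,233.40 → $5,672.52
Payment period 3: $5,672.52 +$15.70 interest = $5,688.22; pay $1,492.96 → $4,195.26
Payment period 4: $4,195.26 +$15.70 interest = $4,210.96; pay $1,752.52 → $2,458.44
Payment period 5: $2,458.44 +$15.70 interest = $2,474.14; pay $2,012.08 → $462.06
Payment period 6: $462.06 +$15.70 interest = $477.76; pay $477.76 → $0.00
Balance reaches $0.00 in payment period 6.

6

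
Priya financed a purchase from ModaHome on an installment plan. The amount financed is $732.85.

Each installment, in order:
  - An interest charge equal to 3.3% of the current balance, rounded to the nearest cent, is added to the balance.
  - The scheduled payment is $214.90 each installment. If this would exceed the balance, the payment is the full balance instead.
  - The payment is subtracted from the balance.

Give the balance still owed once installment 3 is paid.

$141.61

Installment 1: $732.85 +$24.18 interest = $757.03; pay $214.90 → $542.13
Installment 2: $542.13 +$17.89 interest = $560.02; pay $214.90 → $345.12
Installment 3: $345.12 +$11.39 interest = $356.51; pay $214.90 → $141.61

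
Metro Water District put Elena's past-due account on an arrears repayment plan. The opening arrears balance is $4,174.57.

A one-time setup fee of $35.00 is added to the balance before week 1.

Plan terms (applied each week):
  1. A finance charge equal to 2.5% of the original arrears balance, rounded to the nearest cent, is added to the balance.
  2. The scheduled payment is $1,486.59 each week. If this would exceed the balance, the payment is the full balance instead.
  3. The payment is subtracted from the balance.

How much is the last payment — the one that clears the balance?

$167.24

Week 1: $4,209.57 +$104.36 interest = $4,313.93; pay $1,486.59 → $2,827.34
Week 2: $2,827.34 +$104.36 interest = $2,931.70; pay $1,486.59 → $1,445.11
Week 3: $1,445.11 +$104.36 interest = $1,549.47; pay $1,486.59 → $62.88
Week 4: $62.88 +$104.36 interest = $167.24; pay $167.24 → $0.00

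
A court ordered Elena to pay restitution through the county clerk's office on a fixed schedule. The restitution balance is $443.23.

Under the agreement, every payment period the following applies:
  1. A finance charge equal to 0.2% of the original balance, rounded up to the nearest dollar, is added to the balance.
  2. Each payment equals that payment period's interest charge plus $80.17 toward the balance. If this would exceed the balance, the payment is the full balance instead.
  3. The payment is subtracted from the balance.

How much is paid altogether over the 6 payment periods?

$449.23

# | Opening | Interest | Payment | End bal
1 | $443.23 | $1.00 | $81.17 | $363.06
2 | $363.06 | $1.00 | $81.17 | $282.89
3 | $282.89 | $1.00 | $81.17 | $202.72
4 | $202.72 | $1.00 | $81.17 | $122.55
5 | $122.55 | $1.00 | $81.17 | $42.38
6 | $42.38 | $1.00 | $43.38 | $0.00
Total paid: $449.23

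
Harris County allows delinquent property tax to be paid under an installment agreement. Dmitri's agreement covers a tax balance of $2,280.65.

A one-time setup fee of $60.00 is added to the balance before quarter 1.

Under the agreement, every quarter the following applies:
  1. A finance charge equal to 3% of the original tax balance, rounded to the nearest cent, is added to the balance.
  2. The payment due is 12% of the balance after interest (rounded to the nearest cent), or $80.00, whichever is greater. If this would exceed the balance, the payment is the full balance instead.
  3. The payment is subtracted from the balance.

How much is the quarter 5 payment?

Quarter 1: opening $2,340.65; interest $68.42 → $2,409.07; payment $289.09; balance $2,119.98
Quarter 2: opening $2,119.98; interest $68.42 → $2,188.40; payment $262.61; balance $1,925.79
Quarter 3: opening $1,925.79; interest $68.42 → $1,994.21; payment $239.31; balance $1,754.90
Quarter 4: opening $1,754.90; interest $68.42 → $1,823.32; payment $218.80; balance $1,604.52
Quarter 5: opening $1,604.52; interest $68.42 → $1,672.94; payment $200.75; balance $1,472.19

$200.75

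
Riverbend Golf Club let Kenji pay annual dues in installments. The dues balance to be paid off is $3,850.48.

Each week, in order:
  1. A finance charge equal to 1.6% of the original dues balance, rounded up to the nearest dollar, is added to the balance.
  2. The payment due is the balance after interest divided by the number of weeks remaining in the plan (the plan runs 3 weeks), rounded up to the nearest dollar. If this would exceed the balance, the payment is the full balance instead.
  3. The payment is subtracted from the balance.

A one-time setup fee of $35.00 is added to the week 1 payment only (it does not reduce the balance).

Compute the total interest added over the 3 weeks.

$186.00

Week 1: $3,850.48 +$62.00 interest = $3,912.48; pay $1,305.00 (+ $35.00 fee) → $2,607.48
Week 2: $2,607.48 +$62.00 interest = $2,669.48; pay $1,335.00 → $1,334.48
Week 3: $1,334.48 +$62.00 interest = $1,396.48; pay $1,396.48 → $0.00
Total interest: $62.00 + $62.00 + $62.00 = $186.00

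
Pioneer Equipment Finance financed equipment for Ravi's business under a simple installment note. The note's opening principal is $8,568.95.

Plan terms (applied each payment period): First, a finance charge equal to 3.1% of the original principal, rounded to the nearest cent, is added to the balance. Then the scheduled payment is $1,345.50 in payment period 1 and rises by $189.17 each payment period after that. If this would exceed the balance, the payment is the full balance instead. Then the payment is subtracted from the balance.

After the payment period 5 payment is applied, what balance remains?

$1,277.95

# | Opening | Interest | Payment | End bal
1 | $8,568.95 | $265.64 | $1,345.50 | $7,489.09
2 | $7,489.09 | $265.64 | $1,534.67 | $6,220.06
3 | $6,220.06 | $265.64 | $1,723.84 | $4,761.86
4 | $4,761.86 | $265.64 | $1,913.01 | $3,114.49
5 | $3,114.49 | $265.64 | $2,102.18 | $1,277.95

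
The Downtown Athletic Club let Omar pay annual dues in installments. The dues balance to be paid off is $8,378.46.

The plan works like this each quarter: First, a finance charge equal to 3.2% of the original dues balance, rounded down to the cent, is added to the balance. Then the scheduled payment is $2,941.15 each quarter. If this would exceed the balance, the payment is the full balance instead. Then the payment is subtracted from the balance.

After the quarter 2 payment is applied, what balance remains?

Quarter 1: opening $8,378.46; interest $268.11 → $8,646.57; payment $2,941.15; balance $5,705.42
Quarter 2: opening $5,705.42; interest $268.11 → $5,973.53; payment $2,941.15; balance $3,032.38

$3,032.38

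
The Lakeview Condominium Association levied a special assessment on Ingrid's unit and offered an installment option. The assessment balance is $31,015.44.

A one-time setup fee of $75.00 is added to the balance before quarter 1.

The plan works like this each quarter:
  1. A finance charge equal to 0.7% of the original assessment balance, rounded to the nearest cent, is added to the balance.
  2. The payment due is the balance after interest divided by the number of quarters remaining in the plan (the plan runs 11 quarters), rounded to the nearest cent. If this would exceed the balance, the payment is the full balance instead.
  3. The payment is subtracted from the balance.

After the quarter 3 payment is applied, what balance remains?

Quarter 1: opening $31,090.44; interest $217.11 → $31,307.55; payment $2,846.14; balance $28,461.41
Quarter 2: opening $28,461.41; interest $217.11 → $28,678.52; payment $2,867.85; balance $25,810.67
Quarter 3: opening $25,810.67; interest $217.11 → $26,027.78; payment $2,891.98; balance $23,135.80

$23,135.80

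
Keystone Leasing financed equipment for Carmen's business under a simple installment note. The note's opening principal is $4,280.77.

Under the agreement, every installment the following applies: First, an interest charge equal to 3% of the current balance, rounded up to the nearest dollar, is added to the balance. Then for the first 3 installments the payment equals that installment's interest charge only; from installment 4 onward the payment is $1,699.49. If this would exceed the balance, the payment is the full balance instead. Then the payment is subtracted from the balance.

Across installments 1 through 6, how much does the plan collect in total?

Installment 1: $4,280.77 +$129.00 interest = $4,409.77; pay $129.00 → $4,280.77
Installment 2: $4,280.77 +$129.00 interest = $4,409.77; pay $129.00 → $4,280.77
Installment 3: $4,280.77 +$129.00 interest = $4,409.77; pay $129.00 → $4,280.77
Installment 4: $4,280.77 +$129.00 interest = $4,409.77; pay $1,699.49 → $2,710.28
Installment 5: $2,710.28 +$82.00 interest = $2,792.28; pay $1,699.49 → $1,092.79
Installment 6: $1,092.79 +$33.00 interest = $1,125.79; pay $1,125.79 → $0.00
Total paid: $4,911.77

$4,911.77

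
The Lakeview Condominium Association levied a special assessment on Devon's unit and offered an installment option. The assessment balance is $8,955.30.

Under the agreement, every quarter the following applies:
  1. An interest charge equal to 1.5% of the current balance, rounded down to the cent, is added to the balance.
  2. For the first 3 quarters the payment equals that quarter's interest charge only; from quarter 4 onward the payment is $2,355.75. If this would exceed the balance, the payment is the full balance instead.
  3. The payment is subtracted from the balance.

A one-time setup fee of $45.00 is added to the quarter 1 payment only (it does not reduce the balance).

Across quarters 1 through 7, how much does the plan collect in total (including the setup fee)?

Quarter 1: opening $8,955.30; interest $134.32 → $9,089.62; payment $134.32 (+ $45.00 fee); balance $8,955.30
Quarter 2: opening $8,955.30; interest $134.32 → $9,089.62; payment $134.32; balance $8,955.30
Quarter 3: opening $8,955.30; interest $134.32 → $9,089.62; payment $134.32; balance $8,955.30
Quarter 4: opening $8,955.30; interest $134.32 → $9,089.62; payment $2,355.75; balance $6,733.87
Quarter 5: opening $6,733.87; interest $101.00 → $6,834.87; payment $2,355.75; balance $4,479.12
Quarter 6: opening $4,479.12; interest $67.18 → $4,546.30; payment $2,355.75; balance $2,190.55
Quarter 7: opening $2,190.55; interest $32.85 → $2,223.40; payment $2,223.40; balance $0.00
Total paid: $9,738.61

$9,738.61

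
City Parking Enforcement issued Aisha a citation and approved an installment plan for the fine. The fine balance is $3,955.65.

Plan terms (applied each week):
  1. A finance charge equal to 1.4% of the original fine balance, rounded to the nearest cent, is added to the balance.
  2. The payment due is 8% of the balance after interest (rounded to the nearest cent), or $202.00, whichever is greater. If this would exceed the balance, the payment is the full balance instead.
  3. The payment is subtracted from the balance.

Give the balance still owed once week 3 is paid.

$3,221.17

# | Opening | Interest | Payment | End bal
1 | $3,955.65 | $55.38 | $320.88 | $3,690.15
2 | $3,690.15 | $55.38 | $299.64 | $3,445.89
3 | $3,445.89 | $55.38 | $280.10 | $3,221.17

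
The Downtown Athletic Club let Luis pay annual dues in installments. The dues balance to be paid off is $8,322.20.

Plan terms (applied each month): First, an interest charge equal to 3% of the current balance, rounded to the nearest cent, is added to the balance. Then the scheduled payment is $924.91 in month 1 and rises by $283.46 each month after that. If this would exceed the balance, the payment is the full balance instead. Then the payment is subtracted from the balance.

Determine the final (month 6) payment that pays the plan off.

$1,870.82

Month 1: $8,322.20 +$249.67 interest = $8,571.87; pay $924.91 → $7,646.96
Month 2: $7,646.96 +$229.41 interest = $7,876.37; pay $1,208.37 → $6,668.00
Month 3: $6,668.00 +$200.04 interest = $6,868.04; pay $1,491.83 → $5,376.21
Month 4: $5,376.21 +$161.29 interest = $5,537.50; pay $1,775.29 → $3,762.21
Month 5: $3,762.21 +$112.87 interest = $3,875.08; pay $2,058.75 → $1,816.33
Month 6: $1,816.33 +$54.49 interest = $1,870.82; pay $1,870.82 → $0.00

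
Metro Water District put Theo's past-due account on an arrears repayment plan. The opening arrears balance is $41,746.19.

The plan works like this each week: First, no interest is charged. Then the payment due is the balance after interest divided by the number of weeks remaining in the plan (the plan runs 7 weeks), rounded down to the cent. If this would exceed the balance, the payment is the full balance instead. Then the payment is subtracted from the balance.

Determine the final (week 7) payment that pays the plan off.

Week 1: opening $41,746.19; payment $5,963.74; balance $35,782.45
Week 2: opening $35,782.45; payment $5,963.74; balance $29,818.71
Week 3: opening $29,818.71; payment $5,963.74; balance $23,854.97
Week 4: opening $23,854.97; payment $5,963.74; balance $17,891.23
Week 5: opening $17,891.23; payment $5,963.74; balance $11,927.49
Week 6: opening $11,927.49; payment $5,963.74; balance $5,963.75
Week 7: opening $5,963.75; payment $5,963.75; balance $0.00

$5,963.75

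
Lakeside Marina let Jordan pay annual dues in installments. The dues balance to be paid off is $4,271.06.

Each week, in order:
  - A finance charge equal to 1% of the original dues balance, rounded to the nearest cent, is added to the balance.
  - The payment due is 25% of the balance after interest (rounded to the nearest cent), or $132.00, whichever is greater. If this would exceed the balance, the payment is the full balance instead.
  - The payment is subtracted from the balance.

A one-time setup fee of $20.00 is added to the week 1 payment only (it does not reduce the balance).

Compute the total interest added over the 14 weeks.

$597.94

Week 1: opening $4,271.06; interest $42.71 → $4,313.77; payment $1,078.44 (+ $20.00 fee); balance $3,235.33
Week 2: opening $3,235.33; interest $42.71 → $3,278.04; payment $819.51; balance $2,458.53
Week 3: opening $2,458.53; interest $42.71 → $2,501.24; payment $625.31; balance $1,875.93
Week 4: opening $1,875.93; interest $42.71 → $1,918.64; payment $479.66; balance $1,438.98
Week 5: opening $1,438.98; interest $42.71 → $1,481.69; payment $370.42; balance $1,111.27
Week 6: opening $1,111.27; interest $42.71 → $1,153.98; payment $288.50; balance $865.48
Week 7: opening $865.48; interest $42.71 → $908.19; payment $227.05; balance $681.14
Week 8: opening $681.14; interest $42.71 → $723.85; payment $180.96; balance $542.89
Week 9: opening $542.89; interest $42.71 → $585.60; payment $146.40; balance $439.20
Week 10: opening $439.20; interest $42.71 → $481.91; payment $132.00; balance $349.91
Week 11: opening $349.91; interest $42.71 → $392.62; payment $132.00; balance $260.62
Week 12: opening $260.62; interest $42.71 → $303.33; payment $132.00; balance $171.33
Week 13: opening $171.33; interest $42.71 → $214.04; payment $132.00; balance $82.04
Week 14: opening $82.04; interest $42.71 → $124.75; payment $124.75; balance $0.00
Total interest: $42.71 + $42.71 + $42.71 + $42.71 + $42.71 + $42.71 + $42.71 + $42.71 + $42.71 + $42.71 + $42.71 + $42.71 + $42.71 + $42.71 = $597.94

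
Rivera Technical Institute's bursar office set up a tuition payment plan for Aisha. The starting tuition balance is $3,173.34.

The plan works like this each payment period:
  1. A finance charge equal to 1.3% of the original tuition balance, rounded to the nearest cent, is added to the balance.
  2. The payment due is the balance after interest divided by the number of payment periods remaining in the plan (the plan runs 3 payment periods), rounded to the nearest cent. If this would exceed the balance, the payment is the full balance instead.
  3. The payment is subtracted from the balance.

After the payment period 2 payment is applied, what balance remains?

$1,092.15

Payment period 1: $3,173.34 +$41.25 interest = $3,214.59; pay $1,071.53 → $2,143.06
Payment period 2: $2,143.06 +$41.25 interest = $2,184.31; pay $1,092.16 → $1,092.15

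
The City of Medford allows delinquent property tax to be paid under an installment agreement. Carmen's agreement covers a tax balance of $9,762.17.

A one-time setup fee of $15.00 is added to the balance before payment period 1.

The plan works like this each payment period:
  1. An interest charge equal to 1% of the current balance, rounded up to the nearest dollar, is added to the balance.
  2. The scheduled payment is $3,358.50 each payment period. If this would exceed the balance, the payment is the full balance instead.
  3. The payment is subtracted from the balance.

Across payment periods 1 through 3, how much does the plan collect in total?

# | Opening | Interest | Payment | End bal
1 | $9,777.17 | $98.00 | $3,358.50 | $6,516.67
2 | $6,516.67 | $66.00 | $3,358.50 | $3,224.17
3 | $3,224.17 | $33.00 | $3,257.17 | $0.00
Total paid: $9,974.17

$9,974.17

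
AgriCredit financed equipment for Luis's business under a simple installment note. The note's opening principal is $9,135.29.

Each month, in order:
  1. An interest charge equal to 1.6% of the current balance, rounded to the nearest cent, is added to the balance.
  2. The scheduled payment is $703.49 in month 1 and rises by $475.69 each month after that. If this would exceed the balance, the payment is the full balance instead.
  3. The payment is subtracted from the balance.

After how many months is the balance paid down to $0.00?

Month 1: opening $9,135.29; interest $146.16 → $9,281.45; payment $703.49; balance $8,577.96
Month 2: opening $8,577.96; interest $137.25 → $8,715.21; payment $1,179.18; balance $7,536.03
Month 3: opening $7,536.03; interest $120.58 → $7,656.61; payment $1,654.87; balance $6,001.74
Month 4: opening $6,001.74; interest $96.03 → $6,097.77; payment $2,130.56; balance $3,967.21
Month 5: opening $3,967.21; interest $63.48 → $4,030.69; payment $2,606.25; balance $1,424.44
Month 6: opening $1,424.44; interest $22.79 → $1,447.23; payment $1,447.23; balance $0.00
Balance reaches $0.00 in month 6.

6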